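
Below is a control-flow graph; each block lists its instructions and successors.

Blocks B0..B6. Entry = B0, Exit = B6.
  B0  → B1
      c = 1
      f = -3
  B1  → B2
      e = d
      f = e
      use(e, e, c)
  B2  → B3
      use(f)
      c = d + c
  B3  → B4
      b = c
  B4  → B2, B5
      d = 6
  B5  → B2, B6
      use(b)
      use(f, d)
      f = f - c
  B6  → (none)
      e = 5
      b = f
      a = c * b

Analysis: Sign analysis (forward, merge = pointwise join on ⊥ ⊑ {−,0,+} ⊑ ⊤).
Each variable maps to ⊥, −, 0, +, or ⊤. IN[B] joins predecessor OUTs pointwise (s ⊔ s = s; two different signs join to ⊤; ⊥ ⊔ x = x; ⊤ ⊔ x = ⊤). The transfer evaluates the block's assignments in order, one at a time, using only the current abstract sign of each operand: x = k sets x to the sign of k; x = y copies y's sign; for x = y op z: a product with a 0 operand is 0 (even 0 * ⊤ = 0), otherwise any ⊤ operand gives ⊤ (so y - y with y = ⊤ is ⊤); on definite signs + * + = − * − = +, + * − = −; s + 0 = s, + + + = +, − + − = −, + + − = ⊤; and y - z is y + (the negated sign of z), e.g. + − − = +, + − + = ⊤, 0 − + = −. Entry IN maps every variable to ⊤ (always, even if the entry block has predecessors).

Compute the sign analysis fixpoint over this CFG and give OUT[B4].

Per-block solution:
  B0: | IN=(all ⊤) | OUT={c:+, f:-; rest ⊤}
  B1: | IN={c:+, f:-; rest ⊤} | OUT={c:+; rest ⊤}
  B2: | IN=(all ⊤) | OUT=(all ⊤)
  B3: | IN=(all ⊤) | OUT=(all ⊤)
  B4: | IN=(all ⊤) | OUT={d:+; rest ⊤}
  B5: | IN={d:+; rest ⊤} | OUT={d:+; rest ⊤}
  B6: | IN={d:+; rest ⊤} | OUT={d:+, e:+; rest ⊤}

Merge at B4: IN[B4] = OUT[B3] = {a: ⊤, b: ⊤, c: ⊤, d: ⊤, e: ⊤, f: ⊤}
Applying B4's transfer function to that IN value gives OUT[B4] (row B4 above).

Answer: {a: ⊤, b: ⊤, c: ⊤, d: +, e: ⊤, f: ⊤}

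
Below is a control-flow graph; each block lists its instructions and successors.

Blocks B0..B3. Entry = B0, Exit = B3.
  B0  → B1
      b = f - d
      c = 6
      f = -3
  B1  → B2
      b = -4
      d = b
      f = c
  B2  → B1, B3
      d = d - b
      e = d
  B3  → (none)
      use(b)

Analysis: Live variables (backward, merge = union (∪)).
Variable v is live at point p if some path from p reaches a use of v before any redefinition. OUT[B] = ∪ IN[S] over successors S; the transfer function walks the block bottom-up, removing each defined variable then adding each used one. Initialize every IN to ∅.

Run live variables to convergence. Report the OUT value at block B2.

Converged values:
  B0: | IN={d, f} | OUT={c}
  B1: | IN={c} | OUT={b, c, d}
  B2: | IN={b, c, d} | OUT={b, c}
  B3: | IN={b} | OUT={}

Merge at B2: OUT[B2] = IN[B1] ⊔ IN[B3] = {b, c}

Answer: {b, c}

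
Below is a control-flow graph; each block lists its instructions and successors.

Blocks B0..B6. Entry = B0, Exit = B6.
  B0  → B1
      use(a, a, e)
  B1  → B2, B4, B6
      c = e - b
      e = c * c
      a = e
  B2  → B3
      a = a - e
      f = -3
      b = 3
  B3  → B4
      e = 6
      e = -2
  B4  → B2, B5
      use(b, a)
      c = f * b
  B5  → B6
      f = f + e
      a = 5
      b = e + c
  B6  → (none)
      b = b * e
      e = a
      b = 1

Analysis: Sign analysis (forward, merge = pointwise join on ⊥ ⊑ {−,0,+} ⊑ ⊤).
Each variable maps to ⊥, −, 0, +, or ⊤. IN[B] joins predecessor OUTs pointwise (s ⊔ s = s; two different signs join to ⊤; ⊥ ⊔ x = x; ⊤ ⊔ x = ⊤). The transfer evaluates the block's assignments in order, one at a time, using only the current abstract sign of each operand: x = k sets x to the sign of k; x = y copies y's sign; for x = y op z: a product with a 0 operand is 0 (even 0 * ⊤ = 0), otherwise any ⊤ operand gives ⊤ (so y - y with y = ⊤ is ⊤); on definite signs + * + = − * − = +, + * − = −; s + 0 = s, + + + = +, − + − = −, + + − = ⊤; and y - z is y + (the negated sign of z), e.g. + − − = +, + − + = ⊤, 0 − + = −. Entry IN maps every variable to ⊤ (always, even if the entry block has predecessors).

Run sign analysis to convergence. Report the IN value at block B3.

Converged values:
  B0:  IN=(all ⊤)  OUT=(all ⊤)
  B1:  IN=(all ⊤)  OUT=(all ⊤)
  B2:  IN=(all ⊤)  OUT={b:+, f:-; rest ⊤}
  B3:  IN={b:+, f:-; rest ⊤}  OUT={b:+, e:-, f:-; rest ⊤}
  B4:  IN=(all ⊤)  OUT=(all ⊤)
  B5:  IN=(all ⊤)  OUT={a:+; rest ⊤}
  B6:  IN=(all ⊤)  OUT={b:+; rest ⊤}

Merge at B3: IN[B3] = OUT[B2] = {a: ⊤, b: +, c: ⊤, d: ⊤, e: ⊤, f: -}

Answer: {a: ⊤, b: +, c: ⊤, d: ⊤, e: ⊤, f: -}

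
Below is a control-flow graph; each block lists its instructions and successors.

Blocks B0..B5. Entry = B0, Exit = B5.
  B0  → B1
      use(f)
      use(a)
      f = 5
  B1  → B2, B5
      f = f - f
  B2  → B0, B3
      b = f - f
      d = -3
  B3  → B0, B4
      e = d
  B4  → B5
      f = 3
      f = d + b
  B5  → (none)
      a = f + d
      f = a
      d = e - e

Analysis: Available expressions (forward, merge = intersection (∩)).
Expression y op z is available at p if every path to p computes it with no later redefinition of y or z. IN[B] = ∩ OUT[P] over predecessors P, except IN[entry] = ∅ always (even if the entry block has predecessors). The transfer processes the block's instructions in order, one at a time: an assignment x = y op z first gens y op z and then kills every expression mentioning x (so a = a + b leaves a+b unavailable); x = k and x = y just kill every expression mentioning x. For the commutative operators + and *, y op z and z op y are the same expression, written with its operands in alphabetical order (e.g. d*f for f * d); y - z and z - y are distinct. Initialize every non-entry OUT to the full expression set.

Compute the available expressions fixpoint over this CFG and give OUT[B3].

Fixpoint table:
  B0: | IN={} | OUT={}
  B1: | IN={} | OUT={}
  B2: | IN={} | OUT={f-f}
  B3: | IN={f-f} | OUT={f-f}
  B4: | IN={f-f} | OUT={b+d}
  B5: | IN={} | OUT={e-e}

Merge at B3: IN[B3] = OUT[B2] = {f-f}
Applying B3's transfer function to that IN value gives OUT[B3] (row B3 above).

Answer: {f-f}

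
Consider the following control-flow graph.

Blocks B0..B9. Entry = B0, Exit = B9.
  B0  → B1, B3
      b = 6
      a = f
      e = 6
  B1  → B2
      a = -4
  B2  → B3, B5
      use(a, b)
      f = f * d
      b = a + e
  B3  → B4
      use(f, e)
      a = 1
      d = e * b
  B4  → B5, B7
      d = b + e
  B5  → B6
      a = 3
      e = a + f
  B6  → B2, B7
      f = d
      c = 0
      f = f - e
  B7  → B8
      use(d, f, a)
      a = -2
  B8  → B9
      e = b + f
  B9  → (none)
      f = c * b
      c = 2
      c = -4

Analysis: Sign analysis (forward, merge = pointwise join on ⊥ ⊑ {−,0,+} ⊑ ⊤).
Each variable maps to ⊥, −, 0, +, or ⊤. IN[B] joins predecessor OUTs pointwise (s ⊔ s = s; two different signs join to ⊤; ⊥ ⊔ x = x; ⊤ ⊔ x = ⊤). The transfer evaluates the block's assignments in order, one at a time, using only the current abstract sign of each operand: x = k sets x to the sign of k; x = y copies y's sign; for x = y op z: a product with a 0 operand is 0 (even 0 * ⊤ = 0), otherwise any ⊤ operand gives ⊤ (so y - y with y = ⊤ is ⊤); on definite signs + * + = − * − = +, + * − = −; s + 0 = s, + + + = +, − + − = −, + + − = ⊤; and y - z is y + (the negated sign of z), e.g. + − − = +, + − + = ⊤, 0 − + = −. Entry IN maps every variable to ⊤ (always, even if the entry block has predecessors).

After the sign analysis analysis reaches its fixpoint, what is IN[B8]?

Answer: {a: -, b: ⊤, c: ⊤, d: ⊤, e: ⊤, f: ⊤}

Trace:
Fixpoint table:
  B0:   IN=(all ⊤)   OUT={b:+, e:+; rest ⊤}
  B1:   IN={b:+, e:+; rest ⊤}   OUT={a:-, b:+, e:+; rest ⊤}
  B2:   IN=(all ⊤)   OUT=(all ⊤)
  B3:   IN=(all ⊤)   OUT={a:+; rest ⊤}
  B4:   IN={a:+; rest ⊤}   OUT={a:+; rest ⊤}
  B5:   IN=(all ⊤)   OUT={a:+; rest ⊤}
  B6:   IN={a:+; rest ⊤}   OUT={a:+, c:0; rest ⊤}
  B7:   IN={a:+; rest ⊤}   OUT={a:-; rest ⊤}
  B8:   IN={a:-; rest ⊤}   OUT={a:-; rest ⊤}
  B9:   IN={a:-; rest ⊤}   OUT={a:-, c:-; rest ⊤}

Merge at B8: IN[B8] = OUT[B7] = {a: -, b: ⊤, c: ⊤, d: ⊤, e: ⊤, f: ⊤}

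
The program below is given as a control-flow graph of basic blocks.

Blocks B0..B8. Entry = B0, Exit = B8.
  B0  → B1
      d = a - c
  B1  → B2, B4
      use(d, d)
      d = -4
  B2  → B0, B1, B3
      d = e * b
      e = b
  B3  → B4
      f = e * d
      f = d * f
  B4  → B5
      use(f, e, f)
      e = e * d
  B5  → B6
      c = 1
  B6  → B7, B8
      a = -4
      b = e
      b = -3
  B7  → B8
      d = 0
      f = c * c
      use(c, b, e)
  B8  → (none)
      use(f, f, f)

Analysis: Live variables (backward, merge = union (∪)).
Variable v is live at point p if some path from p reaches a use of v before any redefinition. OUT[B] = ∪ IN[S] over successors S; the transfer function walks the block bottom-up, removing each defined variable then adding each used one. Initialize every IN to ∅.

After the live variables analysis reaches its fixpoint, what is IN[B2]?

Answer: {a, b, c, e, f}

Trace:
Per-block solution:
  B0: | IN={a, b, c, e, f} | OUT={a, b, c, d, e, f}
  B1: | IN={a, b, c, d, e, f} | OUT={a, b, c, d, e, f}
  B2: | IN={a, b, c, e, f} | OUT={a, b, c, d, e, f}
  B3: | IN={d, e} | OUT={d, e, f}
  B4: | IN={d, e, f} | OUT={e, f}
  B5: | IN={e, f} | OUT={c, e, f}
  B6: | IN={c, e, f} | OUT={b, c, e, f}
  B7: | IN={b, c, e} | OUT={f}
  B8: | IN={f} | OUT={}

Merge at B2: OUT[B2] = IN[B0] ⊔ IN[B1] ⊔ IN[B3] = {a, b, c, d, e, f}
Applying B2's transfer function to that OUT value gives IN[B2] (row B2 above).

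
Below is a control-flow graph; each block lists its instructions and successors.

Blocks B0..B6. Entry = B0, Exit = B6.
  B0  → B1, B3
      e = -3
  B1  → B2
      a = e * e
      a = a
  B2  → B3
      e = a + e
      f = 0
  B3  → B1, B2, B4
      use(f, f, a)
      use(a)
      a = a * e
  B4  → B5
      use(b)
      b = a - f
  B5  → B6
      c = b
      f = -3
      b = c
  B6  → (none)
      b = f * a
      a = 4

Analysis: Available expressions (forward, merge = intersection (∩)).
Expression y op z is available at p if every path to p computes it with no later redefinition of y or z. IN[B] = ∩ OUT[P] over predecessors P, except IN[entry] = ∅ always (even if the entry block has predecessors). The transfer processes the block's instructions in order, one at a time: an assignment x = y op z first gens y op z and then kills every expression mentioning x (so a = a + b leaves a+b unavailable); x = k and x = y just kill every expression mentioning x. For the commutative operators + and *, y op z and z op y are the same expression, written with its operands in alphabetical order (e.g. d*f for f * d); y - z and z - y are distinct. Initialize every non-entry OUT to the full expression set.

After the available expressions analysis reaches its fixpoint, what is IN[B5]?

Answer: {a-f}

Trace:
Per-block solution:
  B0:   IN={}   OUT={}
  B1:   IN={}   OUT={e*e}
  B2:   IN={}   OUT={}
  B3:   IN={}   OUT={}
  B4:   IN={}   OUT={a-f}
  B5:   IN={a-f}   OUT={}
  B6:   IN={}   OUT={}

Merge at B5: IN[B5] = OUT[B4] = {a-f}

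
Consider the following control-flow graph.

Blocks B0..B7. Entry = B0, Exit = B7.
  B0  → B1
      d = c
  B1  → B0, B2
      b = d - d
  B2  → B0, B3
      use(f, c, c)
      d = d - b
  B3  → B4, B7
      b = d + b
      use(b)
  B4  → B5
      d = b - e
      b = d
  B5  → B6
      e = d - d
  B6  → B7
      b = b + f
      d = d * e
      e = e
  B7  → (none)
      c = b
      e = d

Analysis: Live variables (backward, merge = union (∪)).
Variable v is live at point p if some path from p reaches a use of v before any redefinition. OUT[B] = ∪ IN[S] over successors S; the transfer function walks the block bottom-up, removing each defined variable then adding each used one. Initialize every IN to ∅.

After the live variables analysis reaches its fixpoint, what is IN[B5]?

Fixpoint table:
  B0:  IN={c, e, f}  OUT={c, d, e, f}
  B1:  IN={c, d, e, f}  OUT={b, c, d, e, f}
  B2:  IN={b, c, d, e, f}  OUT={b, c, d, e, f}
  B3:  IN={b, d, e, f}  OUT={b, d, e, f}
  B4:  IN={b, e, f}  OUT={b, d, f}
  B5:  IN={b, d, f}  OUT={b, d, e, f}
  B6:  IN={b, d, e, f}  OUT={b, d}
  B7:  IN={b, d}  OUT={}

Merge at B5: OUT[B5] = IN[B6] = {b, d, e, f}
Applying B5's transfer function to that OUT value gives IN[B5] (row B5 above).

Answer: {b, d, f}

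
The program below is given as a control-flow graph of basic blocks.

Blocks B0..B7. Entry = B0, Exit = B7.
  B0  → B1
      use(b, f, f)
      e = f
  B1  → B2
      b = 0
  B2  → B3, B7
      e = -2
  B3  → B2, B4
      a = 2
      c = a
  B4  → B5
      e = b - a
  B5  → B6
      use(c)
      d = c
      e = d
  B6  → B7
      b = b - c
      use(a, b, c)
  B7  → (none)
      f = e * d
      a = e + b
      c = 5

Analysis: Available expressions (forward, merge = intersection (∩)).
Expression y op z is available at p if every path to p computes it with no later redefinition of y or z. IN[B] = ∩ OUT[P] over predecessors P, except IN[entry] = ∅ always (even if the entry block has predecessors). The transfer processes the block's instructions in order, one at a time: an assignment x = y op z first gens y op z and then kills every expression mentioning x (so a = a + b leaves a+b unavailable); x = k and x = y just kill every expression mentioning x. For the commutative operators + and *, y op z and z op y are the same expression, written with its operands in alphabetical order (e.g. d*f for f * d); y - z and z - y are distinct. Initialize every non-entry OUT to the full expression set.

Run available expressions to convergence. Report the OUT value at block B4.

Converged values:
  B0: | IN={} | OUT={}
  B1: | IN={} | OUT={}
  B2: | IN={} | OUT={}
  B3: | IN={} | OUT={}
  B4: | IN={} | OUT={b-a}
  B5: | IN={b-a} | OUT={b-a}
  B6: | IN={b-a} | OUT={}
  B7: | IN={} | OUT={b+e, d*e}

Merge at B4: IN[B4] = OUT[B3] = {}
Applying B4's transfer function to that IN value gives OUT[B4] (row B4 above).

Answer: {b-a}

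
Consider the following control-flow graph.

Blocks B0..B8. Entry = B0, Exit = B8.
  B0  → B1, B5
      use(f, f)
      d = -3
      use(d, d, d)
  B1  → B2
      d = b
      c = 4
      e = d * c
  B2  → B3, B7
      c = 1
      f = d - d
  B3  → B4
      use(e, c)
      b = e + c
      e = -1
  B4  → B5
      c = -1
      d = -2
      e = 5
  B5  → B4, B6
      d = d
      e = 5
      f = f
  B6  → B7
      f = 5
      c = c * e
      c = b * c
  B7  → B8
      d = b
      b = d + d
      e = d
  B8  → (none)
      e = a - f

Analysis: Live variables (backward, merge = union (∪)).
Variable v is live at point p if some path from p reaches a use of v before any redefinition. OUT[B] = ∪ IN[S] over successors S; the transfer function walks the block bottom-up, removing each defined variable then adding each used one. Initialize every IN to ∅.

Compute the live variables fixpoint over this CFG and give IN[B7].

Converged values:
  B0:  IN={a, b, c, f}  OUT={a, b, c, d, f}
  B1:  IN={a, b}  OUT={a, b, d, e}
  B2:  IN={a, b, d, e}  OUT={a, b, c, e, f}
  B3:  IN={a, c, e, f}  OUT={a, b, f}
  B4:  IN={a, b, f}  OUT={a, b, c, d, f}
  B5:  IN={a, b, c, d, f}  OUT={a, b, c, e, f}
  B6:  IN={a, b, c, e}  OUT={a, b, f}
  B7:  IN={a, b, f}  OUT={a, f}
  B8:  IN={a, f}  OUT={}

Merge at B7: OUT[B7] = IN[B8] = {a, f}
Applying B7's transfer function to that OUT value gives IN[B7] (row B7 above).

Answer: {a, b, f}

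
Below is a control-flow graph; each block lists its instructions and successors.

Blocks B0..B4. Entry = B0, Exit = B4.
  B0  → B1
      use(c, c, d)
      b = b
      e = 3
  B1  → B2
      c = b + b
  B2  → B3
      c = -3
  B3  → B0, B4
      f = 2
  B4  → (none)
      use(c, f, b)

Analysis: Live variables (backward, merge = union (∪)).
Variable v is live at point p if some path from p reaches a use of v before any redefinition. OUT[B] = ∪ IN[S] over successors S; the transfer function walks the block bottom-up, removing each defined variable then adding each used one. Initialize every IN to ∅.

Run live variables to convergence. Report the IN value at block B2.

Answer: {b, d}

Derivation:
Converged values:
  B0: | IN={b, c, d} | OUT={b, d}
  B1: | IN={b, d} | OUT={b, d}
  B2: | IN={b, d} | OUT={b, c, d}
  B3: | IN={b, c, d} | OUT={b, c, d, f}
  B4: | IN={b, c, f} | OUT={}

Merge at B2: OUT[B2] = IN[B3] = {b, c, d}
Applying B2's transfer function to that OUT value gives IN[B2] (row B2 above).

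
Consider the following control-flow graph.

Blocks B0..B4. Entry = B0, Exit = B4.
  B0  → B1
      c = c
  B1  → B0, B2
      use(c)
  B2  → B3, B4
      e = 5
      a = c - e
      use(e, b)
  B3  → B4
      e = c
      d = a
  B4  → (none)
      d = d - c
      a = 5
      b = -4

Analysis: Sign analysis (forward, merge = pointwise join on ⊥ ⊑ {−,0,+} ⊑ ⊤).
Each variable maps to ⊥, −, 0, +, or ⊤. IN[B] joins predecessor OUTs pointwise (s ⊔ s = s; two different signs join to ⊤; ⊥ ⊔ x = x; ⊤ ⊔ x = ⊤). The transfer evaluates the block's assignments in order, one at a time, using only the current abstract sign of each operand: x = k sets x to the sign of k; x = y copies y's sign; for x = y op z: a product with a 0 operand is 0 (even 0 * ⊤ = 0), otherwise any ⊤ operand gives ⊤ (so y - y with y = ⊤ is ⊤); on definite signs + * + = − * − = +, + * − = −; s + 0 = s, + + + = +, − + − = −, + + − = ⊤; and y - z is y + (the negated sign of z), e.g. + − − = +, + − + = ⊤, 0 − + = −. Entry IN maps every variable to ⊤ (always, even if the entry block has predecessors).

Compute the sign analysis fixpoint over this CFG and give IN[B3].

Fixpoint table:
  B0:  IN=(all ⊤)  OUT=(all ⊤)
  B1:  IN=(all ⊤)  OUT=(all ⊤)
  B2:  IN=(all ⊤)  OUT={e:+; rest ⊤}
  B3:  IN={e:+; rest ⊤}  OUT=(all ⊤)
  B4:  IN=(all ⊤)  OUT={a:+, b:-; rest ⊤}

Merge at B3: IN[B3] = OUT[B2] = {a: ⊤, b: ⊤, c: ⊤, d: ⊤, e: +, f: ⊤}

Answer: {a: ⊤, b: ⊤, c: ⊤, d: ⊤, e: +, f: ⊤}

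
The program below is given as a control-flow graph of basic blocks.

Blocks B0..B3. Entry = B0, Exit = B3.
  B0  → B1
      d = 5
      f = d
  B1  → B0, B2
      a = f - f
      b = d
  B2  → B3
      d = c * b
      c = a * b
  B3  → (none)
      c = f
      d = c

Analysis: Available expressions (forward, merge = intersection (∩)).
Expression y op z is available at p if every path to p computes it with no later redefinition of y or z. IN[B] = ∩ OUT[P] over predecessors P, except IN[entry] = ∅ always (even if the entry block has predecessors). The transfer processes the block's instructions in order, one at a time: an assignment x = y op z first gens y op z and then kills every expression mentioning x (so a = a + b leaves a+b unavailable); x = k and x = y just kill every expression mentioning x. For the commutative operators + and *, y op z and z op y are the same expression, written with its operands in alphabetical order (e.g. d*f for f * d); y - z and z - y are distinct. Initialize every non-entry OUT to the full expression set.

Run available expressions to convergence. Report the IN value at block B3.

Answer: {a*b, f-f}

Derivation:
Converged values:
  B0: | IN={} | OUT={}
  B1: | IN={} | OUT={f-f}
  B2: | IN={f-f} | OUT={a*b, f-f}
  B3: | IN={a*b, f-f} | OUT={a*b, f-f}

Merge at B3: IN[B3] = OUT[B2] = {a*b, f-f}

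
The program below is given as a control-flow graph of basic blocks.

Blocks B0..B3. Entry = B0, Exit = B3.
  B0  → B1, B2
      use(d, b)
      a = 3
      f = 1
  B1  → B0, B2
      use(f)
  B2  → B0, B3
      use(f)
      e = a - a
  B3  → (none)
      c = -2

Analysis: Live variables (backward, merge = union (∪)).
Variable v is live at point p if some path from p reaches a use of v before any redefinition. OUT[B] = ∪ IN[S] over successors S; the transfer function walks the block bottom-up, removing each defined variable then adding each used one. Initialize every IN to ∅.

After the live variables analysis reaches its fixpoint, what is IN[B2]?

Answer: {a, b, d, f}

Trace:
Per-block solution:
  B0:   IN={b, d}   OUT={a, b, d, f}
  B1:   IN={a, b, d, f}   OUT={a, b, d, f}
  B2:   IN={a, b, d, f}   OUT={b, d}
  B3:   IN={}   OUT={}

Merge at B2: OUT[B2] = IN[B0] ⊔ IN[B3] = {b, d}
Applying B2's transfer function to that OUT value gives IN[B2] (row B2 above).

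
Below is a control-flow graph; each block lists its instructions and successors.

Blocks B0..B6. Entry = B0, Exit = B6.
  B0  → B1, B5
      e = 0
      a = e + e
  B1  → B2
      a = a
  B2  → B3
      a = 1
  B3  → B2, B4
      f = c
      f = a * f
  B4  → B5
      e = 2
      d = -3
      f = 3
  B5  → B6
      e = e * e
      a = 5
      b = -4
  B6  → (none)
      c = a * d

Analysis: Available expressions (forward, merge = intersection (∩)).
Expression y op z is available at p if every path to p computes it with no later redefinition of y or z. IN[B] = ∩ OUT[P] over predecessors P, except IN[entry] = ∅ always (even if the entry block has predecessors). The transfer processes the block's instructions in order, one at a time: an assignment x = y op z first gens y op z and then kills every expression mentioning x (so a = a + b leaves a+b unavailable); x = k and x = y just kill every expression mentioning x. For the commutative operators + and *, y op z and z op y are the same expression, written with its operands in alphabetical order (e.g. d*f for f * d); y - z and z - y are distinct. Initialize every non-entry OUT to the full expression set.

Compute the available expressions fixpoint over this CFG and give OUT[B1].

Converged values:
  B0:  IN={}  OUT={e+e}
  B1:  IN={e+e}  OUT={e+e}
  B2:  IN={e+e}  OUT={e+e}
  B3:  IN={e+e}  OUT={e+e}
  B4:  IN={e+e}  OUT={}
  B5:  IN={}  OUT={}
  B6:  IN={}  OUT={a*d}

Merge at B1: IN[B1] = OUT[B0] = {e+e}
Applying B1's transfer function to that IN value gives OUT[B1] (row B1 above).

Answer: {e+e}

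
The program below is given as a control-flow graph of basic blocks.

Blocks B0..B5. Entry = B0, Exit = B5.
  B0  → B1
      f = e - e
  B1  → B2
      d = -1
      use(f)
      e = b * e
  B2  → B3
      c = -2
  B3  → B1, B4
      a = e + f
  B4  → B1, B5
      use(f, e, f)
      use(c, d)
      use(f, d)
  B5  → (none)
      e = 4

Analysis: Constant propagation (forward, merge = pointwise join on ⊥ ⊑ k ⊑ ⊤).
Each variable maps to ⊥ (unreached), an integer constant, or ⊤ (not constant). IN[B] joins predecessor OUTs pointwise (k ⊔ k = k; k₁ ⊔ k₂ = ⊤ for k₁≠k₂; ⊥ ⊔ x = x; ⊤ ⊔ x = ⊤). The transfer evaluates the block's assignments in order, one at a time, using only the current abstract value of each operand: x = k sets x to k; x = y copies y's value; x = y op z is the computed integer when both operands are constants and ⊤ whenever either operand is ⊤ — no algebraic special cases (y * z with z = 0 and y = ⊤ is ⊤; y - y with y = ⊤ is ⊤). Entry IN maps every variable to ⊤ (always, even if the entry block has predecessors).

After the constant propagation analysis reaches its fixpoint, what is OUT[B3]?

Converged values:
  B0: | IN=(all ⊤) | OUT=(all ⊤)
  B1: | IN=(all ⊤) | OUT={d:-1; rest ⊤}
  B2: | IN={d:-1; rest ⊤} | OUT={c:-2, d:-1; rest ⊤}
  B3: | IN={c:-2, d:-1; rest ⊤} | OUT={c:-2, d:-1; rest ⊤}
  B4: | IN={c:-2, d:-1; rest ⊤} | OUT={c:-2, d:-1; rest ⊤}
  B5: | IN={c:-2, d:-1; rest ⊤} | OUT={c:-2, d:-1, e:4; rest ⊤}

Merge at B3: IN[B3] = OUT[B2] = {a: ⊤, b: ⊤, c: -2, d: -1, e: ⊤, f: ⊤}
Applying B3's transfer function to that IN value gives OUT[B3] (row B3 above).

Answer: {a: ⊤, b: ⊤, c: -2, d: -1, e: ⊤, f: ⊤}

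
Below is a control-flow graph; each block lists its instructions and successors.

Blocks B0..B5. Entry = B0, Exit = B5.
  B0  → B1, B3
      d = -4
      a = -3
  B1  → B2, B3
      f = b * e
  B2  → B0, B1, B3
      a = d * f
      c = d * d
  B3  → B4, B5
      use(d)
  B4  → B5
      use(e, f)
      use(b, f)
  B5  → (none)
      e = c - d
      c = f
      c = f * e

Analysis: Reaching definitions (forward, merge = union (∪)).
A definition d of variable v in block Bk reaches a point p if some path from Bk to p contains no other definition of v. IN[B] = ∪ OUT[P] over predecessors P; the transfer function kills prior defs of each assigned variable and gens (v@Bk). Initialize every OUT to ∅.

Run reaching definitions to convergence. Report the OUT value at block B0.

Per-block solution:
  B0: | IN={a@B2, c@B2, d@B0, f@B1} | OUT={a@B0, c@B2, d@B0, f@B1}
  B1: | IN={a@B0, a@B2, c@B2, d@B0, f@B1} | OUT={a@B0, a@B2, c@B2, d@B0, f@B1}
  B2: | IN={a@B0, a@B2, c@B2, d@B0, f@B1} | OUT={a@B2, c@B2, d@B0, f@B1}
  B3: | IN={a@B0, a@B2, c@B2, d@B0, f@B1} | OUT={a@B0, a@B2, c@B2, d@B0, f@B1}
  B4: | IN={a@B0, a@B2, c@B2, d@B0, f@B1} | OUT={a@B0, a@B2, c@B2, d@B0, f@B1}
  B5: | IN={a@B0, a@B2, c@B2, d@B0, f@B1} | OUT={a@B0, a@B2, c@B5, d@B0, e@B5, f@B1}

Merge at B0 (entry node, so the boundary value {} is joined with the incoming edge(s)): IN[B0] = {} ⊔ OUT[B2] = {a@B2, c@B2, d@B0, f@B1}
Applying B0's transfer function to that IN value gives OUT[B0] (row B0 above).

Answer: {a@B0, c@B2, d@B0, f@B1}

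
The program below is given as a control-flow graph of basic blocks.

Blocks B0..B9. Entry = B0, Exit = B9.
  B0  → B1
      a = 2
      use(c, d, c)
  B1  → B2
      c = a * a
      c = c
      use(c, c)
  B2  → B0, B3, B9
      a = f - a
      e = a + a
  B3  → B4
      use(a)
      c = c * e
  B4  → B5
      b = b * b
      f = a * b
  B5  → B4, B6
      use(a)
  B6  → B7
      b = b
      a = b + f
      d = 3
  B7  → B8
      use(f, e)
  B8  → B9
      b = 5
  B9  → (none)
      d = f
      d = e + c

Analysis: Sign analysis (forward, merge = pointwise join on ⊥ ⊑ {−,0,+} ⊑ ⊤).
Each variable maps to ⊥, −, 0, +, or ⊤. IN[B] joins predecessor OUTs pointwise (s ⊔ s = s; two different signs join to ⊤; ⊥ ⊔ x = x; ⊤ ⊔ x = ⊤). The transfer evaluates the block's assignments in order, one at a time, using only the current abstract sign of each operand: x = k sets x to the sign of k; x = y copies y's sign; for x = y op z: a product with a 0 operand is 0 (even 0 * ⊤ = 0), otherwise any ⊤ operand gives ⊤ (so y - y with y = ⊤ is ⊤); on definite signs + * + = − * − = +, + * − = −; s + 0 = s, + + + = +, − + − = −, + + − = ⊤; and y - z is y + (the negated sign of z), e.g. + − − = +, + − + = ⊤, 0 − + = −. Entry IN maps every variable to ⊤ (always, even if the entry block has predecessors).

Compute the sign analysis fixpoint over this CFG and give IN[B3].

Answer: {a: ⊤, b: ⊤, c: +, d: ⊤, e: ⊤, f: ⊤}

Working:
Fixpoint table:
  B0: | IN=(all ⊤) | OUT={a:+; rest ⊤}
  B1: | IN={a:+; rest ⊤} | OUT={a:+, c:+; rest ⊤}
  B2: | IN={a:+, c:+; rest ⊤} | OUT={c:+; rest ⊤}
  B3: | IN={c:+; rest ⊤} | OUT=(all ⊤)
  B4: | IN=(all ⊤) | OUT=(all ⊤)
  B5: | IN=(all ⊤) | OUT=(all ⊤)
  B6: | IN=(all ⊤) | OUT={d:+; rest ⊤}
  B7: | IN={d:+; rest ⊤} | OUT={d:+; rest ⊤}
  B8: | IN={d:+; rest ⊤} | OUT={b:+, d:+; rest ⊤}
  B9: | IN=(all ⊤) | OUT=(all ⊤)

Merge at B3: IN[B3] = OUT[B2] = {a: ⊤, b: ⊤, c: +, d: ⊤, e: ⊤, f: ⊤}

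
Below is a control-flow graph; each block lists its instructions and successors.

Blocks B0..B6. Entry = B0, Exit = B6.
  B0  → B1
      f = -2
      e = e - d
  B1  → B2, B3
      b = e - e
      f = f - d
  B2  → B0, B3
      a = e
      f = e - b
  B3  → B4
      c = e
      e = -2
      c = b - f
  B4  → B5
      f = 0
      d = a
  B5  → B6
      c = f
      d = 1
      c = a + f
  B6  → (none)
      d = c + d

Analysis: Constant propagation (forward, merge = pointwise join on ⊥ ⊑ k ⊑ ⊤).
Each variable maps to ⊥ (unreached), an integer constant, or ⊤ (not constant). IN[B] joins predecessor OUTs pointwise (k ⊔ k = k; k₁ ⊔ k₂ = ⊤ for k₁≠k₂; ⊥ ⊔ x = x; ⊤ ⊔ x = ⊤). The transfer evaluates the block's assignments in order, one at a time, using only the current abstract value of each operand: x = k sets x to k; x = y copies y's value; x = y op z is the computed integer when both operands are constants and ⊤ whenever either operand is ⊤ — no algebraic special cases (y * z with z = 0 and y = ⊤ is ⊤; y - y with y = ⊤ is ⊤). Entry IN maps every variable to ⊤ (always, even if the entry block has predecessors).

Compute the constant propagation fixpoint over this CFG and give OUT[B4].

Answer: {a: ⊤, b: ⊤, c: ⊤, d: ⊤, e: -2, f: 0}

Working:
Converged values:
  B0:   IN=(all ⊤)   OUT={f:-2; rest ⊤}
  B1:   IN={f:-2; rest ⊤}   OUT=(all ⊤)
  B2:   IN=(all ⊤)   OUT=(all ⊤)
  B3:   IN=(all ⊤)   OUT={e:-2; rest ⊤}
  B4:   IN={e:-2; rest ⊤}   OUT={e:-2, f:0; rest ⊤}
  B5:   IN={e:-2, f:0; rest ⊤}   OUT={d:1, e:-2, f:0; rest ⊤}
  B6:   IN={d:1, e:-2, f:0; rest ⊤}   OUT={e:-2, f:0; rest ⊤}

Merge at B4: IN[B4] = OUT[B3] = {a: ⊤, b: ⊤, c: ⊤, d: ⊤, e: -2, f: ⊤}
Applying B4's transfer function to that IN value gives OUT[B4] (row B4 above).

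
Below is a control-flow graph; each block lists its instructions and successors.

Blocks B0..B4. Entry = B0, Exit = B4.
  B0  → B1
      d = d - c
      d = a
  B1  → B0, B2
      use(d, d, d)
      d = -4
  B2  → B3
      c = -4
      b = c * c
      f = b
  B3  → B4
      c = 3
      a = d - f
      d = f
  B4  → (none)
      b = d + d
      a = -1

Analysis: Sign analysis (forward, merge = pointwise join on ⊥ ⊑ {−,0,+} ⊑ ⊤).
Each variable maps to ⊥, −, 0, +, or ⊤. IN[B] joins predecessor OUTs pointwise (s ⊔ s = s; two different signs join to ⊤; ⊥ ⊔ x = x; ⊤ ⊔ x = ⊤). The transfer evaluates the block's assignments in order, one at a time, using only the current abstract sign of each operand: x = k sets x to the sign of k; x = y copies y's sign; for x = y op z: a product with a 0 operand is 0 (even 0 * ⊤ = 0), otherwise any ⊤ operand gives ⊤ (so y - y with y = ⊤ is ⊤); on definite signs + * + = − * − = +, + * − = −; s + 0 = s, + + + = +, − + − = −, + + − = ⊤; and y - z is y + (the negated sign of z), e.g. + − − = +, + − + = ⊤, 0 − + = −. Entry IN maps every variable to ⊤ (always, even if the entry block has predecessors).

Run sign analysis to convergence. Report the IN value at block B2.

Answer: {a: ⊤, b: ⊤, c: ⊤, d: -, e: ⊤, f: ⊤}

Working:
Fixpoint table:
  B0:  IN=(all ⊤)  OUT=(all ⊤)
  B1:  IN=(all ⊤)  OUT={d:-; rest ⊤}
  B2:  IN={d:-; rest ⊤}  OUT={b:+, c:-, d:-, f:+; rest ⊤}
  B3:  IN={b:+, c:-, d:-, f:+; rest ⊤}  OUT={a:-, b:+, c:+, d:+, f:+; rest ⊤}
  B4:  IN={a:-, b:+, c:+, d:+, f:+; rest ⊤}  OUT={a:-, b:+, c:+, d:+, f:+; rest ⊤}

Merge at B2: IN[B2] = OUT[B1] = {a: ⊤, b: ⊤, c: ⊤, d: -, e: ⊤, f: ⊤}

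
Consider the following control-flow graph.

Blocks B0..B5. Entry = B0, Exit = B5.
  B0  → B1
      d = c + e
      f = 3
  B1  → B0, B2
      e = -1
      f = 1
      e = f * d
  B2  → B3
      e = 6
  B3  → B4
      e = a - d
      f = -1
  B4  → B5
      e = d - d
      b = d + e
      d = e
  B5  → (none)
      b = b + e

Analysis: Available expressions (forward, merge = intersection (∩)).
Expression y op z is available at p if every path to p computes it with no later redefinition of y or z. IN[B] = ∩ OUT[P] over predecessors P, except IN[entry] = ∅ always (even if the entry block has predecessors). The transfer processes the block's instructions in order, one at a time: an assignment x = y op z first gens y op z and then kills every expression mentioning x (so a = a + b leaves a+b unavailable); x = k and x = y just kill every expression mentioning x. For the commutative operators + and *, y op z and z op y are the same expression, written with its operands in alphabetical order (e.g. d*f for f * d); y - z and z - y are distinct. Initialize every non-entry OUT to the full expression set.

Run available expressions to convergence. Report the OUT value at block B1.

Per-block solution:
  B0:   IN={}   OUT={c+e}
  B1:   IN={c+e}   OUT={d*f}
  B2:   IN={d*f}   OUT={d*f}
  B3:   IN={d*f}   OUT={a-d}
  B4:   IN={a-d}   OUT={}
  B5:   IN={}   OUT={}

Merge at B1: IN[B1] = OUT[B0] = {c+e}
Applying B1's transfer function to that IN value gives OUT[B1] (row B1 above).

Answer: {d*f}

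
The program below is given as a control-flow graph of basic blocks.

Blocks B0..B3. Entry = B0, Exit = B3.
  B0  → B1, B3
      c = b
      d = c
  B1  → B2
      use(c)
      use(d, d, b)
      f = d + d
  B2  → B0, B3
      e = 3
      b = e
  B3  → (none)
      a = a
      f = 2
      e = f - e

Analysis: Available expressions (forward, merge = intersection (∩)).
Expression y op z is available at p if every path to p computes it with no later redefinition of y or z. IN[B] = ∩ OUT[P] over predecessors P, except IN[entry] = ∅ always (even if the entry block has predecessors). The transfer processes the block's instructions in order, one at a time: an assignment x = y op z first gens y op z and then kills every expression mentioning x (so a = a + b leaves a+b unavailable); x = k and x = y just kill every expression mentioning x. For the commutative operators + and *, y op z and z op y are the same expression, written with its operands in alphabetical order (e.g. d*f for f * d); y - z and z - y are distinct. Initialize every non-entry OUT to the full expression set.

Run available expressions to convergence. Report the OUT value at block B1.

Per-block solution:
  B0:  IN={}  OUT={}
  B1:  IN={}  OUT={d+d}
  B2:  IN={d+d}  OUT={d+d}
  B3:  IN={}  OUT={}

Merge at B1: IN[B1] = OUT[B0] = {}
Applying B1's transfer function to that IN value gives OUT[B1] (row B1 above).

Answer: {d+d}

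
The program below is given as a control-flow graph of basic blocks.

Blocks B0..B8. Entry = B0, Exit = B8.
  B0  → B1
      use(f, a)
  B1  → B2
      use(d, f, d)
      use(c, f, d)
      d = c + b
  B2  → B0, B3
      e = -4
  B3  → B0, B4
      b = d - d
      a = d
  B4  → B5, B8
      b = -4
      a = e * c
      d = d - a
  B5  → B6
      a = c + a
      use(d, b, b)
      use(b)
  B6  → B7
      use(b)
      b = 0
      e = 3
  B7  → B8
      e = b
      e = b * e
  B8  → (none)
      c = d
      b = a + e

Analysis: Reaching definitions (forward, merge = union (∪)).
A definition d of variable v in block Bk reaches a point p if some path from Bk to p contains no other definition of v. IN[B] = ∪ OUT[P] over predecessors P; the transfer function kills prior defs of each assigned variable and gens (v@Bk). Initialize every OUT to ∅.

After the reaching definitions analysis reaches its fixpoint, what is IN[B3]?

Answer: {a@B3, b@B3, d@B1, e@B2}

Trace:
Per-block solution:
  B0:   IN={a@B3, b@B3, d@B1, e@B2}   OUT={a@B3, b@B3, d@B1, e@B2}
  B1:   IN={a@B3, b@B3, d@B1, e@B2}   OUT={a@B3, b@B3, d@B1, e@B2}
  B2:   IN={a@B3, b@B3, d@B1, e@B2}   OUT={a@B3, b@B3, d@B1, e@B2}
  B3:   IN={a@B3, b@B3, d@B1, e@B2}   OUT={a@B3, b@B3, d@B1, e@B2}
  B4:   IN={a@B3, b@B3, d@B1, e@B2}   OUT={a@B4, b@B4, d@B4, e@B2}
  B5:   IN={a@B4, b@B4, d@B4, e@B2}   OUT={a@B5, b@B4, d@B4, e@B2}
  B6:   IN={a@B5, b@B4, d@B4, e@B2}   OUT={a@B5, b@B6, d@B4, e@B6}
  B7:   IN={a@B5, b@B6, d@B4, e@B6}   OUT={a@B5, b@B6, d@B4, e@B7}
  B8:   IN={a@B4, a@B5, b@B4, b@B6, d@B4, e@B2, e@B7}   OUT={a@B4, a@B5, b@B8, c@B8, d@B4, e@B2, e@B7}

Merge at B3: IN[B3] = OUT[B2] = {a@B3, b@B3, d@B1, e@B2}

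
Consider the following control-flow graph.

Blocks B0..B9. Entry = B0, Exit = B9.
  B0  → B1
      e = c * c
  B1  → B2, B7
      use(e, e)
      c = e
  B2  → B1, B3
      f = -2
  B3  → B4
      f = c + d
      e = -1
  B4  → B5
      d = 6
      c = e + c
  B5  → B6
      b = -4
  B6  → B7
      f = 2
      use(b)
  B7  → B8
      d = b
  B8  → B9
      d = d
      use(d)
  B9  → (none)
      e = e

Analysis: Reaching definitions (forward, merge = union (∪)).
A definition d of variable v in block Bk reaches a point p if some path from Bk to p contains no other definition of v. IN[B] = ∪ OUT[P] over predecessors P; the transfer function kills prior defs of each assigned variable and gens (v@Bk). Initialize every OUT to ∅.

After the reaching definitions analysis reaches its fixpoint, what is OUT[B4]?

Answer: {c@B4, d@B4, e@B3, f@B3}

Working:
Per-block solution:
  B0: | IN={} | OUT={e@B0}
  B1: | IN={c@B1, e@B0, f@B2} | OUT={c@B1, e@B0, f@B2}
  B2: | IN={c@B1, e@B0, f@B2} | OUT={c@B1, e@B0, f@B2}
  B3: | IN={c@B1, e@B0, f@B2} | OUT={c@B1, e@B3, f@B3}
  B4: | IN={c@B1, e@B3, f@B3} | OUT={c@B4, d@B4, e@B3, f@B3}
  B5: | IN={c@B4, d@B4, e@B3, f@B3} | OUT={b@B5, c@B4, d@B4, e@B3, f@B3}
  B6: | IN={b@B5, c@B4, d@B4, e@B3, f@B3} | OUT={b@B5, c@B4, d@B4, e@B3, f@B6}
  B7: | IN={b@B5, c@B1, c@B4, d@B4, e@B0, e@B3, f@B2, f@B6} | OUT={b@B5, c@B1, c@B4, d@B7, e@B0, e@B3, f@B2, f@B6}
  B8: | IN={b@B5, c@B1, c@B4, d@B7, e@B0, e@B3, f@B2, f@B6} | OUT={b@B5, c@B1, c@B4, d@B8, e@B0, e@B3, f@B2, f@B6}
  B9: | IN={b@B5, c@B1, c@B4, d@B8, e@B0, e@B3, f@B2, f@B6} | OUT={b@B5, c@B1, c@B4, d@B8, e@B9, f@B2, f@B6}

Merge at B4: IN[B4] = OUT[B3] = {c@B1, e@B3, f@B3}
Applying B4's transfer function to that IN value gives OUT[B4] (row B4 above).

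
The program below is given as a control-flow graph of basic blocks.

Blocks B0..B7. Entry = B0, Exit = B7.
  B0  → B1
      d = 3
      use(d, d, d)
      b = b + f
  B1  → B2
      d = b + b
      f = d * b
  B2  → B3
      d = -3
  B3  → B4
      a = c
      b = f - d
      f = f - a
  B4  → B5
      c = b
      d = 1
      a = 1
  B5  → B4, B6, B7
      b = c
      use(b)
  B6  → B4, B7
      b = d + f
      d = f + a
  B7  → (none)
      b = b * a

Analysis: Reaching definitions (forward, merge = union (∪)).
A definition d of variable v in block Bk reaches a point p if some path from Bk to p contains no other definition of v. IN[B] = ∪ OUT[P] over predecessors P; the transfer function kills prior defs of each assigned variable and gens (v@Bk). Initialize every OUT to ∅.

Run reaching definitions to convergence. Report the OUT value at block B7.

Fixpoint table:
  B0:  IN={}  OUT={b@B0, d@B0}
  B1:  IN={b@B0, d@B0}  OUT={b@B0, d@B1, f@B1}
  B2:  IN={b@B0, d@B1, f@B1}  OUT={b@B0, d@B2, f@B1}
  B3:  IN={b@B0, d@B2, f@B1}  OUT={a@B3, b@B3, d@B2, f@B3}
  B4:  IN={a@B3, a@B4, b@B3, b@B5, b@B6, c@B4, d@B2, d@B4, d@B6, f@B3}  OUT={a@B4, b@B3, b@B5, b@B6, c@B4, d@B4, f@B3}
  B5:  IN={a@B4, b@B3, b@B5, b@B6, c@B4, d@B4, f@B3}  OUT={a@B4, b@B5, c@B4, d@B4, f@B3}
  B6:  IN={a@B4, b@B5, c@B4, d@B4, f@B3}  OUT={a@B4, b@B6, c@B4, d@B6, f@B3}
  B7:  IN={a@B4, b@B5, b@B6, c@B4, d@B4, d@B6, f@B3}  OUT={a@B4, b@B7, c@B4, d@B4, d@B6, f@B3}

Merge at B7: IN[B7] = OUT[B5] ⊔ OUT[B6] = {a@B4, b@B5, b@B6, c@B4, d@B4, d@B6, f@B3}
Applying B7's transfer function to that IN value gives OUT[B7] (row B7 above).

Answer: {a@B4, b@B7, c@B4, d@B4, d@B6, f@B3}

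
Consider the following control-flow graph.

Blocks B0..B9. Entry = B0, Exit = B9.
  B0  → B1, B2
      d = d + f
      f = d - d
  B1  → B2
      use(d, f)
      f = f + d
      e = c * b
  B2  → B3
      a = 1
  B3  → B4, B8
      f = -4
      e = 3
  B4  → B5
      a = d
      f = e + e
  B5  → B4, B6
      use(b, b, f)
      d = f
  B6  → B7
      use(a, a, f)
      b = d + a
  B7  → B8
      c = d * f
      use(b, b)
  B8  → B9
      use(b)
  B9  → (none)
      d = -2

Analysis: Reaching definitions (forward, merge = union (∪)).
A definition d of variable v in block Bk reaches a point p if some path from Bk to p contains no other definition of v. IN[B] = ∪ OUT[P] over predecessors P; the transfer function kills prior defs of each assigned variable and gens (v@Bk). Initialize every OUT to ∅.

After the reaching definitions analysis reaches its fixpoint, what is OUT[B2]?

Fixpoint table:
  B0:   IN={}   OUT={d@B0, f@B0}
  B1:   IN={d@B0, f@B0}   OUT={d@B0, e@B1, f@B1}
  B2:   IN={d@B0, e@B1, f@B0, f@B1}   OUT={a@B2, d@B0, e@B1, f@B0, f@B1}
  B3:   IN={a@B2, d@B0, e@B1, f@B0, f@B1}   OUT={a@B2, d@B0, e@B3, f@B3}
  B4:   IN={a@B2, a@B4, d@B0, d@B5, e@B3, f@B3, f@B4}   OUT={a@B4, d@B0, d@B5, e@B3, f@B4}
  B5:   IN={a@B4, d@B0, d@B5, e@B3, f@B4}   OUT={a@B4, d@B5, e@B3, f@B4}
  B6:   IN={a@B4, d@B5, e@B3, f@B4}   OUT={a@B4, b@B6, d@B5, e@B3, f@B4}
  B7:   IN={a@B4, b@B6, d@B5, e@B3, f@B4}   OUT={a@B4, b@B6, c@B7, d@B5, e@B3, f@B4}
  B8:   IN={a@B2, a@B4, b@B6, c@B7, d@B0, d@B5, e@B3, f@B3, f@B4}   OUT={a@B2, a@B4, b@B6, c@B7, d@B0, d@B5, e@B3, f@B3, f@B4}
  B9:   IN={a@B2, a@B4, b@B6, c@B7, d@B0, d@B5, e@B3, f@B3, f@B4}   OUT={a@B2, a@B4, b@B6, c@B7, d@B9, e@B3, f@B3, f@B4}

Merge at B2: IN[B2] = OUT[B0] ⊔ OUT[B1] = {d@B0, e@B1, f@B0, f@B1}
Applying B2's transfer function to that IN value gives OUT[B2] (row B2 above).

Answer: {a@B2, d@B0, e@B1, f@B0, f@B1}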